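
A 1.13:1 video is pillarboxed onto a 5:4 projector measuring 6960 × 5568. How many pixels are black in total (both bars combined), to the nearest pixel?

1.13:1 (1.130) < 5:4 (1.250), so the video fills the height.
That makes the image 6291.8400 px wide (5568 × 1.130).
6960 − 6291.8400 = 668.1600 px of bars.
Across the 5568-px span: 668.1600 × 5568 ≈ 3720315 px.

3720315 pixels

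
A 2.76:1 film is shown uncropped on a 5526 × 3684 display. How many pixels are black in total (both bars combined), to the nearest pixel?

9293771 pixels

Since 2.760 > 1.500, the film is width-limited.
The film is 5526 / 2.760 ≈ 2002.1739 px tall.
Leftover height: 3684 − 2002.1739 = 1681.8261 px.
Bar area = 1681.8261 × 5526 ≈ 9293771 px.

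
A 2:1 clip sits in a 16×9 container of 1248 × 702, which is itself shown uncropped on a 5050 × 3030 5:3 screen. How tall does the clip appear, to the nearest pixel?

Inside the 1248×702 canvas the clip is width-limited at 1248.00 × 624.00.
The 16×9 canvas is width-limited in 5050×3030, giving 5050.00 × 2840.62; scale factor 4.0465.
The clip scales with it: height 624.00 × 4.0465 ≈ 2525.00.

2525 px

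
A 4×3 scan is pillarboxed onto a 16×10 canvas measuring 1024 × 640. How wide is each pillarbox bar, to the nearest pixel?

4×3 is narrower than 16×10, so it spans the full height.
Content width = 640 × 4/3 ≈ 853.33 px.
1024 − 853.33 = 170.67 px of bars (85.33 each).

85 px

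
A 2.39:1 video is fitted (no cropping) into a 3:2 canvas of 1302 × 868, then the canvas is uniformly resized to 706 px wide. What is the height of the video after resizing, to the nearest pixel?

Fitted into 1302×868, the video spans the width; its height is 1302 / 2.390 ≈ 544.77 px.
The frame scales by 706/1302 = 0.5422; 544.77 × 0.5422 ≈ 295.40 px.

295 px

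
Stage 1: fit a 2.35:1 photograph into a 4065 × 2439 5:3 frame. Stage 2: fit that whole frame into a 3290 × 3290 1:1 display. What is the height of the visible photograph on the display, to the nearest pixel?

Inside the 4065×2439 canvas the photograph is width-limited at 4065.00 × 1729.79.
Second fit — the 5:3 canvas into 3290×3290 spans the width: 3290.00 × 1974.00 (×0.8093 from 4065×2439).
Applying the same ×0.8093: 1729.79 → 1400.00.

1400 px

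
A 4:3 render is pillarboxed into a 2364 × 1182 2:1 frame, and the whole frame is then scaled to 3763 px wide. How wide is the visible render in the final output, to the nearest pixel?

2509 px

At 2364×1182 the render is height-limited, so width = 1182 × 4/3 ≈ 1576.00 px.
Resizing to 3763 px wide multiplies everything by 1.5918: 1576.00 → 2508.67 px.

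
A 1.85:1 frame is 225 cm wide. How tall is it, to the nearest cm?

At 1.85:1, 225 / 1.850 ≈ 121.62.

122 cm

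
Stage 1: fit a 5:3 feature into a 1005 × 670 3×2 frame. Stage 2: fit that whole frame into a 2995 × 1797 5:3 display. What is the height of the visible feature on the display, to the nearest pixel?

5:3 in 1005×670: fills the width, so the feature is 1005.00 × 603.00.
Second fit — the 3×2 canvas into 2995×1797 spans the height: 2695.50 × 1797.00 (×2.6821 from 1005×670).
The feature scales with it: height 603.00 × 2.6821 ≈ 1617.30.

1617 px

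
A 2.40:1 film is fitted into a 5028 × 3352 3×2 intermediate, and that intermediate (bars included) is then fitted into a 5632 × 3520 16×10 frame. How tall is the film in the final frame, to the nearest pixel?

2200 px

2.40:1 in 5028×3352: fills the width, so the film is 5028.00 × 2095.00.
3×2 in 5632×3520: fills the height, so the intermediate becomes 5280.00 × 3520.00 — a scale of ×1.0501.
So the film's height is 2095.00 × 1.0501 ≈ 2200.00.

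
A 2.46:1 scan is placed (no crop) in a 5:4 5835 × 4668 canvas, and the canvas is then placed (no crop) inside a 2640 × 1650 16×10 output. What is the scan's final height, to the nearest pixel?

Inside the 5835×4668 canvas the scan is width-limited at 5835.00 × 2371.95.
The 5:4 canvas is height-limited in 2640×1650, giving 2062.50 × 1650.00; scale factor 0.3535.
The scan scales with it: height 2371.95 × 0.3535 ≈ 838.41.

838 px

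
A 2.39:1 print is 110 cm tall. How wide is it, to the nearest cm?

263 cm

110 × 2.390 = 262.90.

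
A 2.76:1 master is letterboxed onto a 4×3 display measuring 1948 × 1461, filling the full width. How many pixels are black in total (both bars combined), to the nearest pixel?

1471135 pixels

That makes the image 705.7971 px tall (1948 / 2.760).
Black = 1461 − 705.7971 = 755.2029 px.
Across the 1948-px span: 755.2029 × 1948 ≈ 1471135 px.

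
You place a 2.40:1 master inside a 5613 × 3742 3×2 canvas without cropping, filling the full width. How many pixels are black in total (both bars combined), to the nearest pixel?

That makes the image 2338.7500 px tall (5613 / 2.400).
3742 − 2338.7500 = 1403.2500 px of bars.
Bar area = 1403.2500 × 5613 ≈ 7876442 px.

7876442 pixels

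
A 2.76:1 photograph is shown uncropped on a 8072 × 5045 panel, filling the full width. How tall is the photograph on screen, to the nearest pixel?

2925 px

The photograph is 8072 / 2.760 ≈ 2924.64 px tall.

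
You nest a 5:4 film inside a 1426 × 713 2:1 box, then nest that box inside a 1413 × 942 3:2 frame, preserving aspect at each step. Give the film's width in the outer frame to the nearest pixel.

5:4 in 1426×713: fills the height, so the film is 891.25 × 713.00.
Second fit — the 2:1 canvas into 1413×942 spans the width: 1413.00 × 706.50 (×0.9909 from 1426×713).
Applying the same ×0.9909: 891.25 → 883.12.

883 px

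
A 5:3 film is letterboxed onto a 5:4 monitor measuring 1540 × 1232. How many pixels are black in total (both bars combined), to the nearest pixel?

474320 pixels

Since 1.667 > 1.250, the film is width-limited.
The film is 1540 × 3/5 ≈ 924.0000 px tall.
Black = 1232 − 924.0000 = 308.0000 px.
Across the 1540-px span: 308.0000 × 1540 ≈ 474320 px.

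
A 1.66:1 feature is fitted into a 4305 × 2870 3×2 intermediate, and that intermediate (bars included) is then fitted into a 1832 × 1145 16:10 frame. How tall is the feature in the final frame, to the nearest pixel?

1035 px

1.66:1 in 4305×2870: fills the width, so the feature is 4305.00 × 2593.37.
Second fit — the 3×2 canvas into 1832×1145 spans the height: 1717.50 × 1145.00 (×0.3990 from 4305×2870).
So the feature's height is 2593.37 × 0.3990 ≈ 1034.64.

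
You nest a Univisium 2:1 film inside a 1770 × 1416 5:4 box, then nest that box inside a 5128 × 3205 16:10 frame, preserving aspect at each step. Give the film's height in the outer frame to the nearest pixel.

2003 px

First fit — Univisium 2:1 into 1770×1416 spans the width: 1770.00 × 885.00.
The 5:4 canvas is height-limited in 5128×3205, giving 4006.25 × 3205.00; scale factor 2.2634.
So the film's height is 885.00 × 2.2634 ≈ 2003.12.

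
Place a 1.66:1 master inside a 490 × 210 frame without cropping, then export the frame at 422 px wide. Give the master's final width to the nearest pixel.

At 490×210 the master is height-limited, so width = 210 × 1.660 ≈ 348.60 px.
Resizing to 422 px wide multiplies everything by 0.8612: 348.60 → 300.22 px.

300 px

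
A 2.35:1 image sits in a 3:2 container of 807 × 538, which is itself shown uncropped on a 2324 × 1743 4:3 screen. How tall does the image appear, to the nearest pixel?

Inside the 807×538 canvas the image is width-limited at 807.00 × 343.40.
Second fit — the 3:2 canvas into 2324×1743 spans the width: 2324.00 × 1549.33 (×2.8798 from 807×538).
The image scales with it: height 343.40 × 2.8798 ≈ 988.94.

989 px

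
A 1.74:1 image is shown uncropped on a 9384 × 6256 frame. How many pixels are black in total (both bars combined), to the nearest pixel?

1.74:1 (1.740) > 3:2 (1.500), so the image fills the width.
That makes the image 5393.1034 px tall (9384 / 1.740).
Black = 6256 − 5393.1034 = 862.8966 px.
Bar area = 862.8966 × 9384 ≈ 8097421 px.

8097421 pixels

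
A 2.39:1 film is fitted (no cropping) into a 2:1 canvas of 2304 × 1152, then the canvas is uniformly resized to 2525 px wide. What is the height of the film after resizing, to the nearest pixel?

1056 px

At 2304×1152 the film is width-limited, so height = 2304 / 2.390 ≈ 964.02 px.
The frame scales by 2525/2304 = 1.0959; 964.02 × 1.0959 ≈ 1056.49 px.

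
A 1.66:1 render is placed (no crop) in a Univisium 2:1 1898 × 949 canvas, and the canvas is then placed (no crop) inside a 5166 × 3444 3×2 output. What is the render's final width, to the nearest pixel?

4288 px

Inside the 1898×949 canvas the render is height-limited at 1575.34 × 949.00.
Second fit — the Univisium 2:1 canvas into 5166×3444 spans the width: 5166.00 × 2583.00 (×2.7218 from 1898×949).
So the render's width is 1575.34 × 2.7218 ≈ 4287.78.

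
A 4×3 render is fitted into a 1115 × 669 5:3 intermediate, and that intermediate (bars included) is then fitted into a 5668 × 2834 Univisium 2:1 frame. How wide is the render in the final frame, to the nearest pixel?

3779 px

First fit — 4×3 into 1115×669 spans the height: 892.00 × 669.00.
5:3 in 5668×2834: fills the height, so the intermediate becomes 4723.33 × 2834.00 — a scale of ×4.2362.
So the render's width is 892.00 × 4.2362 ≈ 3778.67.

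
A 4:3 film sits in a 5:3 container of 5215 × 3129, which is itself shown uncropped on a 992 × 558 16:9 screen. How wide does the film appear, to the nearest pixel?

First fit — 4:3 into 5215×3129 spans the height: 4172.00 × 3129.00.
Second fit — the 5:3 canvas into 992×558 spans the height: 930.00 × 558.00 (×0.1783 from 5215×3129).
Applying the same ×0.1783: 4172.00 → 744.00.

744 px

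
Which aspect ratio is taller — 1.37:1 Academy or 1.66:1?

1.37 and 1.66; 1.66 > 1.37. The smaller width-to-height ratio is the taller frame.

1.37:1 Academy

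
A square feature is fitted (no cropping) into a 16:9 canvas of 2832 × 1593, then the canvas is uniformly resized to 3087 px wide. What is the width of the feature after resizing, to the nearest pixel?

At 2832×1593 the feature is height-limited, so width = 1593 × 1/1 ≈ 1593.00 px.
Resizing to 3087 px wide multiplies everything by 1.0900: 1593.00 → 1736.44 px.

1736 px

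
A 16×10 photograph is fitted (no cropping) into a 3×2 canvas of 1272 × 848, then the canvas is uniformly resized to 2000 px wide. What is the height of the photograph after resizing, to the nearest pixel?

1250 px

In the 1272×848 frame the photograph fills the width: height = 1272 × 10/16 ≈ 795.00 px.
Resizing to 2000 px wide multiplies everything by 1.5723: 795.00 → 1250.00 px.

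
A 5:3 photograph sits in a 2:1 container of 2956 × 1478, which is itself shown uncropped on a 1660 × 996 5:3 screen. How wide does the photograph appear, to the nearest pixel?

Inside the 2956×1478 canvas the photograph is height-limited at 2463.33 × 1478.00.
Second fit — the 2:1 canvas into 1660×996 spans the width: 1660.00 × 830.00 (×0.5616 from 2956×1478).
So the photograph's width is 2463.33 × 0.5616 ≈ 1383.33.

1383 px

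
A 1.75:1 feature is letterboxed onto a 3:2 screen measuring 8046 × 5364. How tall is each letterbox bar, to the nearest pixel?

383 px

Since 1.750 > 1.500, the feature is width-limited.
That makes the image 4597.71 px tall (8046 / 1.750).
Black = 5364 − 4597.71 = 766.29 px, or 383.14 per bar.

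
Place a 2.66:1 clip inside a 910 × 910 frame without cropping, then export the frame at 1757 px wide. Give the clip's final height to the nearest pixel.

661 px

In the 910×910 frame the clip fills the width: height = 910 / 2.660 ≈ 342.11 px.
Scaling 910 → 1757 is ×1.9308, so the height becomes 342.11 × 1.9308 ≈ 660.53 px.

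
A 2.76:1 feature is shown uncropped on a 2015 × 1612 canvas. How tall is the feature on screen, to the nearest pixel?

2.76:1 is wider than 5:4, so it spans the full width.
That makes the image 730.07 px tall (2015 / 2.760).

730 px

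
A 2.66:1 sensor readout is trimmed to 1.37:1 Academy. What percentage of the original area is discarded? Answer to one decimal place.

48.5%

1.37:1 Academy is narrower than 2.66:1, so the crop keeps the full height and trims the width.
(1.370)/(2.660) ≈ 0.515 of the area survives, leaving 48.50% discarded.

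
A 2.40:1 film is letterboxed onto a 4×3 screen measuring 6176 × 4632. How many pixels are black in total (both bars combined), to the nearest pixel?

12714325 pixels

2.40:1 is wider than 4×3, so it spans the full width.
The film is 6176 / 2.400 ≈ 2573.3333 px tall.
Black = 4632 − 2573.3333 = 2058.6667 px.
Across the 6176-px span: 2058.6667 × 6176 ≈ 12714325 px.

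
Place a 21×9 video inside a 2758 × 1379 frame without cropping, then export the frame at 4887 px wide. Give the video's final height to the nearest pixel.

At 2758×1379 the video is width-limited, so height = 2758 × 9/21 ≈ 1182.00 px.
The frame scales by 4887/2758 = 1.7719; 1182.00 × 1.7719 ≈ 2094.43 px.

2094 px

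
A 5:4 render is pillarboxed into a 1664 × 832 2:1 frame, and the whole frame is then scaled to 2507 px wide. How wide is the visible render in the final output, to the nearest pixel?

At 1664×832 the render is height-limited, so width = 832 × 5/4 ≈ 1040.00 px.
The frame scales by 2507/1664 = 1.5066; 1040.00 × 1.5066 ≈ 1566.88 px.

1567 px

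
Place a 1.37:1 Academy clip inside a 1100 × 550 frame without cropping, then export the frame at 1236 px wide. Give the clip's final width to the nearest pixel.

847 px

Fitted into 1100×550, the clip spans the height; its width is 550 × 1.370 ≈ 753.50 px.
Resizing to 1236 px wide multiplies everything by 1.1236: 753.50 → 846.66 px.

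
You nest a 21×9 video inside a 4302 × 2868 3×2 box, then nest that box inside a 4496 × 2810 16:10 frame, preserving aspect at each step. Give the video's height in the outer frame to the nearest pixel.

1806 px

21×9 in 4302×2868: fills the width, so the video is 4302.00 × 1843.71.
Second fit — the 3×2 canvas into 4496×2810 spans the height: 4215.00 × 2810.00 (×0.9798 from 4302×2868).
The video scales with it: height 1843.71 × 0.9798 ≈ 1806.43.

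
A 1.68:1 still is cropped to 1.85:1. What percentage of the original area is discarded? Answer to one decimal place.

9.2%

The width stays; only height is cut (since 1.85:1 is wider than 1.68:1).
Fraction kept = (1.680)/(1.850) ≈ 90.81%, so 9.19% is lost.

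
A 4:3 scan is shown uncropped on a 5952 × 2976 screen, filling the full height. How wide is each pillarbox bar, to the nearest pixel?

992 px

The scan is 2976 × 4/3 ≈ 3968.00 px wide.
Leftover width: 5952 − 3968.00 = 1984.00 px → 992.00 each side.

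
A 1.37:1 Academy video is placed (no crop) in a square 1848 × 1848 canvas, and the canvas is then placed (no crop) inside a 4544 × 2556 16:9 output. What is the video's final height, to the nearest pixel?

Inside the 1848×1848 canvas the video is width-limited at 1848.00 × 1348.91.
The square canvas is height-limited in 4544×2556, giving 2556.00 × 2556.00; scale factor 1.3831.
So the video's height is 1348.91 × 1.3831 ≈ 1865.69.

1866 px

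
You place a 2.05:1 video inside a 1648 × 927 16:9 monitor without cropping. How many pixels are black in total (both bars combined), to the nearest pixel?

202865 pixels

2.05:1 is wider than 16:9, so it spans the full width.
Content height = 1648 / 2.050 ≈ 803.9024 px.
Leftover height: 927 − 803.9024 = 123.0976 px.
Bar area = 123.0976 × 1648 ≈ 202865 px.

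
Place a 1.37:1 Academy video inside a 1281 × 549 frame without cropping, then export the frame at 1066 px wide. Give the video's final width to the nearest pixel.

626 px

In the 1281×549 frame the video fills the height: width = 549 × 1.370 ≈ 752.13 px.
The frame scales by 1066/1281 = 0.8322; 752.13 × 0.8322 ≈ 625.89 px.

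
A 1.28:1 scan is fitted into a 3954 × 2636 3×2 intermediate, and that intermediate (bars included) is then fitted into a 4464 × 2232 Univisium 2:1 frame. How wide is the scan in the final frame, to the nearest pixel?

1.28:1 in 3954×2636: fills the height, so the scan is 3374.08 × 2636.00.
The 3×2 canvas is height-limited in 4464×2232, giving 3348.00 × 2232.00; scale factor 0.8467.
The scan scales with it: width 3374.08 × 0.8467 ≈ 2856.96.

2857 px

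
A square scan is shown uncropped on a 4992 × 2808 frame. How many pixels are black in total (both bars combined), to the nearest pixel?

square (1.000) < 16×9 (1.778), so the scan fills the height.
That makes the image 2808.0000 px wide (2808 × 1/1).
4992 − 2808.0000 = 2184.0000 px of bars.
That's 2184.0000 × 2808 ≈ 6132672 black pixels.

6132672 pixels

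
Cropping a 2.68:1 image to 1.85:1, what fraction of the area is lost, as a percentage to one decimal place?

Going from 2.68:1 to 1.85:1 means cutting width while keeping height.
Area ratio = (1.850)/(2.680) = 69.03%; the remaining 30.97% is cropped out.

31.0%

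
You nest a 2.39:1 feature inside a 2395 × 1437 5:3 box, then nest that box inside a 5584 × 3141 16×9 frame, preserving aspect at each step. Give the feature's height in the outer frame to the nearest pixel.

2190 px

2.39:1 in 2395×1437: fills the width, so the feature is 2395.00 × 1002.09.
5:3 in 5584×3141: fills the height, so the intermediate becomes 5235.00 × 3141.00 — a scale of ×2.1858.
So the feature's height is 1002.09 × 2.1858 ≈ 2190.38.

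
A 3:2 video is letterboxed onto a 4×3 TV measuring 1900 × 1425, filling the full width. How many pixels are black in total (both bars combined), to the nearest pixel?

That makes the image 1266.6667 px tall (1900 × 2/3).
Black = 1425 − 1266.6667 = 158.3333 px.
Bar area = 158.3333 × 1900 ≈ 300833 px.

300833 pixels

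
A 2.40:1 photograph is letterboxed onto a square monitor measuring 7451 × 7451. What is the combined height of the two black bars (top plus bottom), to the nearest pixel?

2.40:1 (2.400) > square (1.000), so the photograph fills the width.
That makes the image 3104.58 px tall (7451 / 2.400).
Leftover height: 7451 − 3104.58 = 4346.42 px.

4346 px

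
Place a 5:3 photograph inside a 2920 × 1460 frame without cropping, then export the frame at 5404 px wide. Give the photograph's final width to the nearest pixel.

4503 px

Fitted into 2920×1460, the photograph spans the height; its width is 1460 × 5/3 ≈ 2433.33 px.
Resizing to 5404 px wide multiplies everything by 1.8507: 2433.33 → 4503.33 px.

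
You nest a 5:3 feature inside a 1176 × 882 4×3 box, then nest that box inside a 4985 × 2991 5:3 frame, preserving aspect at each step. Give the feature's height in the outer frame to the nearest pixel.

2393 px

First fit — 5:3 into 1176×882 spans the width: 1176.00 × 705.60.
Second fit — the 4×3 canvas into 4985×2991 spans the height: 3988.00 × 2991.00 (×3.3912 from 1176×882).
The feature scales with it: height 705.60 × 3.3912 ≈ 2392.80.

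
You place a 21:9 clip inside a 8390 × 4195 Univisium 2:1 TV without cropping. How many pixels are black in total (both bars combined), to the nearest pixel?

5028007 pixels

21:9 (2.333) > Univisium 2:1 (2.000), so the clip fills the width.
Content height = 8390 × 9/21 ≈ 3595.7143 px.
4195 − 3595.7143 = 599.2857 px of bars.
Bar area = 599.2857 × 8390 ≈ 5028007 px.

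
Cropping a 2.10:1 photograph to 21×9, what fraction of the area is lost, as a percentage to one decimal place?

10.0%

21×9 is wider than 2.10:1, so the crop keeps the full width and trims the height.
(2.100)/(2.333) ≈ 0.900 of the area survives, leaving 10.00% discarded.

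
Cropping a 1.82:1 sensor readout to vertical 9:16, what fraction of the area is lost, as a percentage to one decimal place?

The height stays; only width is cut (since vertical 9:16 is narrower than 1.82:1).
(0.562)/(1.820) ≈ 0.309 of the area survives, leaving 69.09% discarded.

69.1%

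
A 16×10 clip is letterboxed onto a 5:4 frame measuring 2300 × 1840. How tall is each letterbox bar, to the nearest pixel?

201 px

16×10 (1.600) > 5:4 (1.250), so the clip fills the width.
The clip is 2300 × 10/16 ≈ 1437.50 px tall.
1840 − 1437.50 = 402.50 px of bars (201.25 each).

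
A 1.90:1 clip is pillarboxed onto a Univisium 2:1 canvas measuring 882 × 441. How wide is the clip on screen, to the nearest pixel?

838 px

Since 1.900 < 2.000, the clip is height-limited.
That makes the image 837.90 px wide (441 × 1.900).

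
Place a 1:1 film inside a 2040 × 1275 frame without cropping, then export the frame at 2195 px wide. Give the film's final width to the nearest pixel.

1372 px

In the 2040×1275 frame the film fills the height: width = 1275 × 1/1 ≈ 1275.00 px.
The frame scales by 2195/2040 = 1.0760; 1275.00 × 1.0760 ≈ 1371.88 px.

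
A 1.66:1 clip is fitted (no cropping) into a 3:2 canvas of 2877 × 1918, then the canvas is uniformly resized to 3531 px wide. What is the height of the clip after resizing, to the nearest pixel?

2127 px

At 2877×1918 the clip is width-limited, so height = 2877 / 1.660 ≈ 1733.13 px.
The frame scales by 3531/2877 = 1.2273; 1733.13 × 1.2273 ≈ 2127.11 px.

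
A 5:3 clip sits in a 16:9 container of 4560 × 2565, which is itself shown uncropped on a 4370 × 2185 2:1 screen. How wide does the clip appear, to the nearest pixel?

5:3 in 4560×2565: fills the height, so the clip is 4275.00 × 2565.00.
Second fit — the 16:9 canvas into 4370×2185 spans the height: 3884.44 × 2185.00 (×0.8519 from 4560×2565).
Applying the same ×0.8519: 4275.00 → 3641.67.

3642 px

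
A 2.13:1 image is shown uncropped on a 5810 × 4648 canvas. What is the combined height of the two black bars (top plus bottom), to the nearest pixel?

Since 2.130 > 1.250, the image is width-limited.
Content height = 5810 / 2.130 ≈ 2727.70 px.
Leftover height: 4648 − 2727.70 = 1920.30 px.

1920 px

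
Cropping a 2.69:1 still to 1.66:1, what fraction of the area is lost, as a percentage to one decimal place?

38.3%

Going from 2.69:1 to 1.66:1 means cutting width while keeping height.
Area ratio = (1.660)/(2.690) = 61.71%; the remaining 38.29% is cropped out.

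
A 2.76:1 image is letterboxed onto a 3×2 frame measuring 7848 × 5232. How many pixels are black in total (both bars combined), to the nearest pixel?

18745119 pixels

2.76:1 (2.760) > 3×2 (1.500), so the image fills the width.
Content height = 7848 / 2.760 ≈ 2843.4783 px.
Black = 5232 − 2843.4783 = 2388.5217 px.
Bar area = 2388.5217 × 7848 ≈ 18745119 px.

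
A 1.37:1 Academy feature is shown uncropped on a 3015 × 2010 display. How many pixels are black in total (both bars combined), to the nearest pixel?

1.37:1 Academy (1.370) < 3:2 (1.500), so the feature fills the height.
The feature is 2010 × 1.370 ≈ 2753.7000 px wide.
3015 − 2753.7000 = 261.3000 px of bars.
That's 261.3000 × 2010 ≈ 525213 black pixels.

525213 pixels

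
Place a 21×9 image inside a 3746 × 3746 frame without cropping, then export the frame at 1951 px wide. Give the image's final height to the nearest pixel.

836 px

In the 3746×3746 frame the image fills the width: height = 3746 × 9/21 ≈ 1605.43 px.
Scaling 3746 → 1951 is ×0.5208, so the height becomes 1605.43 × 0.5208 ≈ 836.14 px.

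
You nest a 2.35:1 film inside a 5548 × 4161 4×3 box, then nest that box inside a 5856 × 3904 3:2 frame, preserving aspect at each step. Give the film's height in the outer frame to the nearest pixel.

2215 px

Inside the 5548×4161 canvas the film is width-limited at 5548.00 × 2360.85.
The 4×3 canvas is height-limited in 5856×3904, giving 5205.33 × 3904.00; scale factor 0.9382.
Applying the same ×0.9382: 2360.85 → 2215.04.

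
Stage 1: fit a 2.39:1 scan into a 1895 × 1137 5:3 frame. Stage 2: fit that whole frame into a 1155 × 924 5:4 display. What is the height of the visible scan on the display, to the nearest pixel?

First fit — 2.39:1 into 1895×1137 spans the width: 1895.00 × 792.89.
The 5:3 canvas is width-limited in 1155×924, giving 1155.00 × 693.00; scale factor 0.6095.
So the scan's height is 792.89 × 0.6095 ≈ 483.26.

483 px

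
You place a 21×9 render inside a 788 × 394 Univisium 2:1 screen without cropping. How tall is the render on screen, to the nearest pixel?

338 px

Since 2.333 > 2.000, the render is width-limited.
The render is 788 × 9/21 ≈ 337.71 px tall.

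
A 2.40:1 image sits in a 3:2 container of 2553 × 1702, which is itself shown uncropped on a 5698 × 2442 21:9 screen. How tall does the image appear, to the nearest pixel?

First fit — 2.40:1 into 2553×1702 spans the width: 2553.00 × 1063.75.
3:2 in 5698×2442: fills the height, so the intermediate becomes 3663.00 × 2442.00 — a scale of ×1.4348.
The image scales with it: height 1063.75 × 1.4348 ≈ 1526.25.

1526 px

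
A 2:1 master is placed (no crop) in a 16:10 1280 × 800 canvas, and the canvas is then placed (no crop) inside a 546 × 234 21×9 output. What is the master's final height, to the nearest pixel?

Inside the 1280×800 canvas the master is width-limited at 1280.00 × 640.00.
The 16:10 canvas is height-limited in 546×234, giving 374.40 × 234.00; scale factor 0.2925.
The master scales with it: height 640.00 × 0.2925 ≈ 187.20.

187 px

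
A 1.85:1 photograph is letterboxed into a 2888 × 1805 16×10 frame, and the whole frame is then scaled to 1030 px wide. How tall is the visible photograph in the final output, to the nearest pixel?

557 px

At 2888×1805 the photograph is width-limited, so height = 2888 / 1.850 ≈ 1561.08 px.
Resizing to 1030 px wide multiplies everything by 0.3566: 1561.08 → 556.76 px.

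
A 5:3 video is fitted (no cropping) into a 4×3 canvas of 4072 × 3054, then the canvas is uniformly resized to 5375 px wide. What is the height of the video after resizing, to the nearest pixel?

3225 px

In the 4072×3054 frame the video fills the width: height = 4072 × 3/5 ≈ 2443.20 px.
Resizing to 5375 px wide multiplies everything by 1.3200: 2443.20 → 3225.00 px.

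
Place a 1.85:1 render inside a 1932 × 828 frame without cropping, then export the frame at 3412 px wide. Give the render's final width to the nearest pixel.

In the 1932×828 frame the render fills the height: width = 828 × 1.850 ≈ 1531.80 px.
Resizing to 3412 px wide multiplies everything by 1.7660: 1531.80 → 2705.23 px.

2705 px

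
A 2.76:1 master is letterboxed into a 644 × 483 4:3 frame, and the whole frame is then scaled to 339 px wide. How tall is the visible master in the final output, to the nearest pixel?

123 px

At 644×483 the master is width-limited, so height = 644 / 2.760 ≈ 233.33 px.
The frame scales by 339/644 = 0.5264; 233.33 × 0.5264 ≈ 122.83 px.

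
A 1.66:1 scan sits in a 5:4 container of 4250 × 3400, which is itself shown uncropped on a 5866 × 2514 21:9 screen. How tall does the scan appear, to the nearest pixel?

Inside the 4250×3400 canvas the scan is width-limited at 4250.00 × 2560.24.
The 5:4 canvas is height-limited in 5866×2514, giving 3142.50 × 2514.00; scale factor 0.7394.
The scan scales with it: height 2560.24 × 0.7394 ≈ 1893.07.

1893 px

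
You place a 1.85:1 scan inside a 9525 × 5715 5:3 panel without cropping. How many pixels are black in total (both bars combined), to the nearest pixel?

5394497 pixels

1.85:1 is wider than 5:3, so it spans the full width.
Content height = 9525 / 1.850 ≈ 5148.6486 px.
Leftover height: 5715 − 5148.6486 = 566.3514 px.
That's 566.3514 × 9525 ≈ 5394497 black pixels.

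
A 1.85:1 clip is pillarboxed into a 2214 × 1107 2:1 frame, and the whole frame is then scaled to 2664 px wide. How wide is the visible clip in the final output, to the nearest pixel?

2464 px

At 2214×1107 the clip is height-limited, so width = 1107 × 1.850 ≈ 2047.95 px.
Resizing to 2664 px wide multiplies everything by 1.2033: 2047.95 → 2464.20 px.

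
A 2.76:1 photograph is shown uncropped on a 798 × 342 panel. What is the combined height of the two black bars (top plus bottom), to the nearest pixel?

53 px

Since 2.760 > 2.333, the photograph is width-limited.
Content height = 798 / 2.760 ≈ 289.13 px.
Leftover height: 342 − 289.13 = 52.87 px.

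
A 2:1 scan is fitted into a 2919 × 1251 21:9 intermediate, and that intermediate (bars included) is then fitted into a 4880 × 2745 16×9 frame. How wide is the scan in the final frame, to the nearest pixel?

4183 px

Inside the 2919×1251 canvas the scan is height-limited at 2502.00 × 1251.00.
The 21:9 canvas is width-limited in 4880×2745, giving 4880.00 × 2091.43; scale factor 1.6718.
So the scan's width is 2502.00 × 1.6718 ≈ 4182.86.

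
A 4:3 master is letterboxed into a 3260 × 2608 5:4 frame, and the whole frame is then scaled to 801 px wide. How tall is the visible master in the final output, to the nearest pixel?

601 px

In the 3260×2608 frame the master fills the width: height = 3260 × 3/4 ≈ 2445.00 px.
Scaling 3260 → 801 is ×0.2457, so the height becomes 2445.00 × 0.2457 ≈ 600.75 px.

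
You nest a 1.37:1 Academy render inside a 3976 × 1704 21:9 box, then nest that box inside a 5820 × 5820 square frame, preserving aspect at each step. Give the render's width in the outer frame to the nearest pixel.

3417 px

1.37:1 Academy in 3976×1704: fills the height, so the render is 2334.48 × 1704.00.
The 21:9 canvas is width-limited in 5820×5820, giving 5820.00 × 2494.29; scale factor 1.4638.
Applying the same ×1.4638: 2334.48 → 3417.17.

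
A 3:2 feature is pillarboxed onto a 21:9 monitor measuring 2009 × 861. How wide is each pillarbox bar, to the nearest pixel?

Since 1.500 < 2.333, the feature is height-limited.
That makes the image 1291.50 px wide (861 × 3/2).
Leftover width: 2009 − 1291.50 = 717.50 px → 358.75 each side.

359 px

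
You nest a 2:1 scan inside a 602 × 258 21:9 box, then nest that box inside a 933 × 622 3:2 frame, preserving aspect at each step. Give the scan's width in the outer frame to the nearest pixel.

First fit — 2:1 into 602×258 spans the height: 516.00 × 258.00.
The 21:9 canvas is width-limited in 933×622, giving 933.00 × 399.86; scale factor 1.5498.
Applying the same ×1.5498: 516.00 → 799.71.

800 px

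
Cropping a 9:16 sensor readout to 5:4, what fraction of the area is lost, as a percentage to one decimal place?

The width stays; only height is cut (since 5:4 is wider than 9:16).
Area ratio = (0.562)/(1.250) = 45.00%; the remaining 55.00% is cropped out.

55.0%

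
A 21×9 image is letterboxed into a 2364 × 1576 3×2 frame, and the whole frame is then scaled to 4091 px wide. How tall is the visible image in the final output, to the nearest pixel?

At 2364×1576 the image is width-limited, so height = 2364 × 9/21 ≈ 1013.14 px.
The frame scales by 4091/2364 = 1.7305; 1013.14 × 1.7305 ≈ 1753.29 px.

1753 px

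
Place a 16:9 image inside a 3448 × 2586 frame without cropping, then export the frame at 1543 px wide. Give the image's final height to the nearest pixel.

In the 3448×2586 frame the image fills the width: height = 3448 × 9/16 ≈ 1939.50 px.
The frame scales by 1543/3448 = 0.4475; 1939.50 × 0.4475 ≈ 867.94 px.

868 px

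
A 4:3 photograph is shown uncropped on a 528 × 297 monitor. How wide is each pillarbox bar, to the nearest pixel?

66 px

4:3 (1.333) < 16:9 (1.778), so the photograph fills the height.
The photograph is 297 × 4/3 ≈ 396.00 px wide.
528 − 396.00 = 132.00 px of bars (66.00 each).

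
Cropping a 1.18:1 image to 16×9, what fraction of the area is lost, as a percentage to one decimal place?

The width stays; only height is cut (since 16×9 is wider than 1.18:1).
Fraction kept = (1.180)/(1.778) ≈ 66.38%, so 33.62% is lost.

33.6%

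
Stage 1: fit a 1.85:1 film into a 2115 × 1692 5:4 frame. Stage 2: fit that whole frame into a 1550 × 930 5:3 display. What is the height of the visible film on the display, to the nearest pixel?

628 px

Inside the 2115×1692 canvas the film is width-limited at 2115.00 × 1143.24.
5:4 in 1550×930: fills the height, so the intermediate becomes 1162.50 × 930.00 — a scale of ×0.5496.
The film scales with it: height 1143.24 × 0.5496 ≈ 628.38.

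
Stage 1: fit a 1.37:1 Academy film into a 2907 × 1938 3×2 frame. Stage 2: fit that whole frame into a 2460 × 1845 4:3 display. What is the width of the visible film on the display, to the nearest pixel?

2247 px

Inside the 2907×1938 canvas the film is height-limited at 2655.06 × 1938.00.
3×2 in 2460×1845: fills the width, so the intermediate becomes 2460.00 × 1640.00 — a scale of ×0.8462.
So the film's width is 2655.06 × 0.8462 ≈ 2246.80.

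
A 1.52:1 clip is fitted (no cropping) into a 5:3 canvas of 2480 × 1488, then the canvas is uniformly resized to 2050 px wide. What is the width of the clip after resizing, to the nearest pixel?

1870 px

In the 2480×1488 frame the clip fills the height: width = 1488 × 1.520 ≈ 2261.76 px.
Resizing to 2050 px wide multiplies everything by 0.8266: 2261.76 → 1869.60 px.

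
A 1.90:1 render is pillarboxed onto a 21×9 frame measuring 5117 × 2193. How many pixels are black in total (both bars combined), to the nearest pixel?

Since 1.900 < 2.333, the render is height-limited.
Content width = 2193 × 1.900 ≈ 4166.7000 px.
5117 − 4166.7000 = 950.3000 px of bars.
Bar area = 950.3000 × 2193 ≈ 2084008 px.

2084008 pixels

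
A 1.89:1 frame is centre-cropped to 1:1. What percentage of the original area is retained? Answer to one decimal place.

1:1 is narrower than 1.89:1, so the crop keeps the full height and trims the width.
Fraction kept = (1.000)/(1.890) ≈ 52.91%.

52.9%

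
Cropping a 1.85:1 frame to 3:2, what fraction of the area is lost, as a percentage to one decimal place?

18.9%

The height stays; only width is cut (since 3:2 is narrower than 1.85:1).
(1.500)/(1.850) ≈ 0.811 of the area survives, leaving 18.92% discarded.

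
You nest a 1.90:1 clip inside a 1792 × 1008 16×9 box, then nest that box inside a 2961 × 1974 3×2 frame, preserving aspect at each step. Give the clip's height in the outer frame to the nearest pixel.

1558 px

Inside the 1792×1008 canvas the clip is width-limited at 1792.00 × 943.16.
The 16×9 canvas is width-limited in 2961×1974, giving 2961.00 × 1665.56; scale factor 1.6523.
Applying the same ×1.6523: 943.16 → 1558.42.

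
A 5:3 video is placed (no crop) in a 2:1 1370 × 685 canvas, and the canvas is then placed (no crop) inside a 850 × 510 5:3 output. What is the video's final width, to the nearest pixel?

First fit — 5:3 into 1370×685 spans the height: 1141.67 × 685.00.
Second fit — the 2:1 canvas into 850×510 spans the width: 850.00 × 425.00 (×0.6204 from 1370×685).
The video scales with it: width 1141.67 × 0.6204 ≈ 708.33.

708 px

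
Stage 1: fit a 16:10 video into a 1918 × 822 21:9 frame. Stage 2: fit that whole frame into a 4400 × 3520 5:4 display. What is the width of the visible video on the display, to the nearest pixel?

First fit — 16:10 into 1918×822 spans the height: 1315.20 × 822.00.
Second fit — the 21:9 canvas into 4400×3520 spans the width: 4400.00 × 1885.71 (×2.2941 from 1918×822).
Applying the same ×2.2941: 1315.20 → 3017.14.

3017 px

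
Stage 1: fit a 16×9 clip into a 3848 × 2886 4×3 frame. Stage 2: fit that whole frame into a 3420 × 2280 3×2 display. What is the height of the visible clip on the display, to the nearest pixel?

Inside the 3848×2886 canvas the clip is width-limited at 3848.00 × 2164.50.
Second fit — the 4×3 canvas into 3420×2280 spans the height: 3040.00 × 2280.00 (×0.7900 from 3848×2886).
The clip scales with it: height 2164.50 × 0.7900 ≈ 1710.00.

1710 px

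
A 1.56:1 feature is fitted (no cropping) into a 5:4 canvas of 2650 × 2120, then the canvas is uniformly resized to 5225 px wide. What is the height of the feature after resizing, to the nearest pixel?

At 2650×2120 the feature is width-limited, so height = 2650 / 1.560 ≈ 1698.72 px.
Resizing to 5225 px wide multiplies everything by 1.9717: 1698.72 → 3349.36 px.

3349 px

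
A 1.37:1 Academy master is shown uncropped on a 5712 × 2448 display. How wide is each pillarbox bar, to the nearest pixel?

1.37:1 Academy is narrower than 21:9, so it spans the full height.
That makes the image 3353.76 px wide (2448 × 1.370).
Black = 5712 − 3353.76 = 2358.24 px, or 1179.12 per bar.

1179 px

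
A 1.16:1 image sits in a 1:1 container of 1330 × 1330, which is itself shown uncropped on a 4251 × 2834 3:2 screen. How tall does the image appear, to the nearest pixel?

1.16:1 in 1330×1330: fills the width, so the image is 1330.00 × 1146.55.
1:1 in 4251×2834: fills the height, so the intermediate becomes 2834.00 × 2834.00 — a scale of ×2.1308.
The image scales with it: height 1146.55 × 2.1308 ≈ 2443.10.

2443 px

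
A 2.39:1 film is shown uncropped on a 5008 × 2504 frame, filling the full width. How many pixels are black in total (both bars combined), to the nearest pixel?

The film is 5008 / 2.390 ≈ 2095.3975 px tall.
2504 − 2095.3975 = 408.6025 px of bars.
Across the 5008-px span: 408.6025 × 5008 ≈ 2046281 px.

2046281 pixels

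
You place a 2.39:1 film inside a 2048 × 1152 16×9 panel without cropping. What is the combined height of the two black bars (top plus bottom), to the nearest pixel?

2.39:1 (2.390) > 16×9 (1.778), so the film fills the width.
That makes the image 856.90 px tall (2048 / 2.390).
1152 − 856.90 = 295.10 px of bars.

295 px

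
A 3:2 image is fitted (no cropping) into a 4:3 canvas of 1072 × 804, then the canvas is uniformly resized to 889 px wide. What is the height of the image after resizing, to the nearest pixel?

593 px

Fitted into 1072×804, the image spans the width; its height is 1072 × 2/3 ≈ 714.67 px.
Resizing to 889 px wide multiplies everything by 0.8293: 714.67 → 592.67 px.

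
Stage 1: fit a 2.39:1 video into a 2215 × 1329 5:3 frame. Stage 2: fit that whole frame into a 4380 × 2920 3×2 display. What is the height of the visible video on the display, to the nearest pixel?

1833 px

Inside the 2215×1329 canvas the video is width-limited at 2215.00 × 926.78.
Second fit — the 5:3 canvas into 4380×2920 spans the width: 4380.00 × 2628.00 (×1.9774 from 2215×1329).
The video scales with it: height 926.78 × 1.9774 ≈ 1832.64.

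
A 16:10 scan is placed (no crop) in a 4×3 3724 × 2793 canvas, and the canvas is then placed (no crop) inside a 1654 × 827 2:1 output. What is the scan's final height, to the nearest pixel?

689 px

16:10 in 3724×2793: fills the width, so the scan is 3724.00 × 2327.50.
Second fit — the 4×3 canvas into 1654×827 spans the height: 1102.67 × 827.00 (×0.2961 from 3724×2793).
So the scan's height is 2327.50 × 0.2961 ≈ 689.17.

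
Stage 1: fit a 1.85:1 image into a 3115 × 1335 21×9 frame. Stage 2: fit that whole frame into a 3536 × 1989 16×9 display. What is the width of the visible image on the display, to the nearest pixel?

2804 px

First fit — 1.85:1 into 3115×1335 spans the height: 2469.75 × 1335.00.
21×9 in 3536×1989: fills the width, so the intermediate becomes 3536.00 × 1515.43 — a scale of ×1.1352.
So the image's width is 2469.75 × 1.1352 ≈ 2803.54.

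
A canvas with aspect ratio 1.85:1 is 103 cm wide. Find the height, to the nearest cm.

56 cm

At 1.85:1, 103 / 1.850 ≈ 55.68.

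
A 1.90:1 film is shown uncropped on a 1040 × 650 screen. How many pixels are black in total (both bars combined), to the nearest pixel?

Since 1.900 > 1.600, the film is width-limited.
The film is 1040 / 1.900 ≈ 547.3684 px tall.
650 − 547.3684 = 102.6316 px of bars.
Across the 1040-px span: 102.6316 × 1040 ≈ 106737 px.

106737 pixels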